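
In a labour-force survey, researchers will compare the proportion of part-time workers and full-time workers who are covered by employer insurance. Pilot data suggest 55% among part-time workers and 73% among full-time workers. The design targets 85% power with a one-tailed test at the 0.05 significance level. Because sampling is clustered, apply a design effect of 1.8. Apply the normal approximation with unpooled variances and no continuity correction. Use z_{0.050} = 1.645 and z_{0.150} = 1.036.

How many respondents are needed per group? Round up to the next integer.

n = 178 per group

n = (z_α + z_β)² · [p₁(1−p₁) + p₂(1−p₂)] / (p₁ − p₂)²
  = (1.645 + 1.036)² · (0.55·0.45 + 0.73·0.27) / (-0.18)²
  = (2.681)² · (0.2475 + 0.1971) / 0.0324
  = 7.1878 · 0.4446 / 0.0324
  = 98.63
Design effect: 1.8 × 98.63 = 177.54.
Round up → n = 178 per group.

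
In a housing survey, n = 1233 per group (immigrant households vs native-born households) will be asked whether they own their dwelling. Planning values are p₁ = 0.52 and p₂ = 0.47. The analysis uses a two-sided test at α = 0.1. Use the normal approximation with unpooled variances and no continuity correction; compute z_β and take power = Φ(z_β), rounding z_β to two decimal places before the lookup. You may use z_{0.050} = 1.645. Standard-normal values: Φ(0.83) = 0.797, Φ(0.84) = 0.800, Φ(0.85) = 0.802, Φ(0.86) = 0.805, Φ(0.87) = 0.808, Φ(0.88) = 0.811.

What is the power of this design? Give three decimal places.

Power ≈ 0.800

z_β = |p₁−p₂|·√(n/[p₁q₁+p₂q₂]) − z_{α/2}
    = 0.05 · √(1233/0.4987) − 1.645
    = 0.05 · 49.7235 − 1.645
    = 2.4862 − 1.645 = 0.8412 → 0.84
Power = Φ(0.84) = 0.800.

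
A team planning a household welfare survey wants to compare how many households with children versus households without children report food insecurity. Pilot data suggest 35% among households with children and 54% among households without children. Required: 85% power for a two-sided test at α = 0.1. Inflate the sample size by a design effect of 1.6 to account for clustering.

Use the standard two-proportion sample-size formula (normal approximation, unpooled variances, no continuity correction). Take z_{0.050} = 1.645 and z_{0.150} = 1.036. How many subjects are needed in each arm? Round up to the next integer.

n = (z_{α/2} + z_β)² · [p₁(1−p₁) + p₂(1−p₂)] / (p₁ − p₂)²
  = (1.645 + 1.036)² · (0.35·0.65 + 0.54·0.46) / (-0.19)²
  = (2.681)² · (0.2275 + 0.2484) / 0.0361
  = 7.1878 · 0.4759 / 0.0361
  = 94.75
Design effect: 1.6 × 94.75 = 151.61.
Round up → n = 152 per group.

n = 152 per group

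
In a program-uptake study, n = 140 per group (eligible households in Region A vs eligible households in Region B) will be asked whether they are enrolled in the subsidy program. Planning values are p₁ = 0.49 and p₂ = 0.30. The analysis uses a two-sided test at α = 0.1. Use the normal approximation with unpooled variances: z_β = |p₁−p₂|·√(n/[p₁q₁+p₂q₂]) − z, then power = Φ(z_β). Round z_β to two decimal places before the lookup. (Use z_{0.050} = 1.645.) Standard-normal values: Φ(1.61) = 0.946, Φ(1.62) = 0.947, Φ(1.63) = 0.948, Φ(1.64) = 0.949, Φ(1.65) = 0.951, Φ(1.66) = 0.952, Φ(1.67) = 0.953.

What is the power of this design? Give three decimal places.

z_β = |p₁−p₂|·√(n/[p₁q₁+p₂q₂]) − z_{α/2}
    = 0.19 · √(140/0.4599) − 1.645
    = 0.19 · 17.4475 − 1.645
    = 3.3150 − 1.645 = 1.6700 → 1.67
Power = Φ(1.67) = 0.953.

Power ≈ 0.953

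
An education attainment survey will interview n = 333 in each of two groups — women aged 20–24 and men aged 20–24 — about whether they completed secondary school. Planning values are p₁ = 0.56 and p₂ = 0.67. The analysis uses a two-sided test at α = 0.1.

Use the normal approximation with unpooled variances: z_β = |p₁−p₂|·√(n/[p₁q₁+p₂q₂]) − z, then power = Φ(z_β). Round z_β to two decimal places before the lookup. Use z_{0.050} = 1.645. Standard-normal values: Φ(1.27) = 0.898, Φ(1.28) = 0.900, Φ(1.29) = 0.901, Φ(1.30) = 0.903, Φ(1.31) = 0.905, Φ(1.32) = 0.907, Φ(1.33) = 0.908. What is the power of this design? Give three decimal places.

Power ≈ 0.901

z_β = |p₁−p₂|·√(n/[p₁q₁+p₂q₂]) − z_{α/2}
    = 0.11 · √(333/0.4675) − 1.645
    = 0.11 · 26.6889 − 1.645
    = 2.9358 − 1.645 = 1.2908 → 1.29
Power = Φ(1.29) = 0.901.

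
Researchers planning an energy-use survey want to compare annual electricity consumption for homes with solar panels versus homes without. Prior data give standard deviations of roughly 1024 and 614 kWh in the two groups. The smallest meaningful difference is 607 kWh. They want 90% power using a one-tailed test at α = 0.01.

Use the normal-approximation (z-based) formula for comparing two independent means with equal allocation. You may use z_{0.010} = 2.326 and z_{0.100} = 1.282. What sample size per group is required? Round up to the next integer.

n = 51 per group

n = (z_α + z_β)² · (σ₁² + σ₂²) / δ²
  = (2.326 + 1.282)² · (1024² + 614² = 1425572) / 607²
  = 13.0177 · 1425572 / 368449
  = 50.37
Round up → n = 51 per group.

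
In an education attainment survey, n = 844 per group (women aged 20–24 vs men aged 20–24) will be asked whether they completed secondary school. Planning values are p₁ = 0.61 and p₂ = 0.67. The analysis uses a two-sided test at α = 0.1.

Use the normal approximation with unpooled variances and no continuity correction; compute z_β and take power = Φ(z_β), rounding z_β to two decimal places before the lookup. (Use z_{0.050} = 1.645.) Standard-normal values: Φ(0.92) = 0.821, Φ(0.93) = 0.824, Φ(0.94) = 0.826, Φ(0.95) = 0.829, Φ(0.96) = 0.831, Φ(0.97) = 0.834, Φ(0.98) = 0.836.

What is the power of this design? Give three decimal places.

z_β = |p₁−p₂|·√(n/[p₁q₁+p₂q₂]) − z_{α/2}
    = 0.06 · √(844/0.4590) − 1.645
    = 0.06 · 42.8810 − 1.645
    = 2.5729 − 1.645 = 0.9279 → 0.93
Power = Φ(0.93) = 0.824.

Power ≈ 0.824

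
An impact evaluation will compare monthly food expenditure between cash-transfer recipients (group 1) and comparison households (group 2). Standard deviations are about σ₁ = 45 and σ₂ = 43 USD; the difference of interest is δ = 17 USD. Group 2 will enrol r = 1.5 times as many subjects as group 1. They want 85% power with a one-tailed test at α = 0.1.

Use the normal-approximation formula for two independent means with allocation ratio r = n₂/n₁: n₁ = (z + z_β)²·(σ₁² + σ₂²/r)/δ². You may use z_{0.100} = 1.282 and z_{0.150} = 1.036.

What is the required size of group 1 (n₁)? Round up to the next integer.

n₁ = 61

n₁ = (z_α + z_β)² · (σ₁² + σ₂²/r) / δ²
   = (1.282 + 1.036)² · (45² + 43²/1.5) / 17²
   = 5.3731 · (2025 + 1232.7) / 289
   = 5.3731 · 3257.7 / 289
   = 60.57
Round up → n₁ = 61; n₂ = r·n₁ = 1.5 × 61 = 92.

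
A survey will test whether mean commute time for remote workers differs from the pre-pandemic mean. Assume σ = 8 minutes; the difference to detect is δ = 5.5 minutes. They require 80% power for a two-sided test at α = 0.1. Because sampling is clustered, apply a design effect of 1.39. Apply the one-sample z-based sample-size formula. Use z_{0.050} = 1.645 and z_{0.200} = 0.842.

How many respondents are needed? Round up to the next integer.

n = (z_{α/2} + z_β)² · σ² / δ²
  = (1.645 + 0.842)² · 8² / 5.5²
  = 6.1852 · 64 / 30.25
  = 13.09
Design effect: 1.39 × 13.09 = 18.19.
Round up → n = 19.

n = 19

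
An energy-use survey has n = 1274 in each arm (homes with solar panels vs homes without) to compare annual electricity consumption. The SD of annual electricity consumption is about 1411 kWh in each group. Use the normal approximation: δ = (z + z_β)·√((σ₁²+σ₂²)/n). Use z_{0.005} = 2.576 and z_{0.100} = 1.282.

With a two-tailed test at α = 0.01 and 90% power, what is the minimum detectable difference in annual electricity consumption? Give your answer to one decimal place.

δ = (z_{α/2} + z_β) · √((σ₁²+σ₂²)/n)
  = (2.576 + 1.282) · √(3981842/1274)
  = 3.858 · √3125.5
  = 3.858 · 55.9059
  = 215.6848

Minimum detectable difference ≈ 215.7 kWh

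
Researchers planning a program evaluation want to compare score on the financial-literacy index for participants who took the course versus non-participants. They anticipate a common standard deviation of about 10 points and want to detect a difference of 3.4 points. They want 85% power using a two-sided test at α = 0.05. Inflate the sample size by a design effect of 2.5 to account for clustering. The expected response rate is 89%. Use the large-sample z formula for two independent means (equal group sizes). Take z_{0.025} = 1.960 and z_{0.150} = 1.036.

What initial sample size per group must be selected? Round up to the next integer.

n = 437 per group

n = (z_{α/2} + z_β)² · (σ₁² + σ₂²) / δ²
  = (1.960 + 1.036)² · (2·10² = 200) / 3.4²
  = 8.9760 · 200 / 11.56
  = 155.29
Design effect: 2.5 × 155.29 = 388.24.
Adjust for 89% response: 388.24 / 0.89 = 436.22.
Round up → n = 437 per group.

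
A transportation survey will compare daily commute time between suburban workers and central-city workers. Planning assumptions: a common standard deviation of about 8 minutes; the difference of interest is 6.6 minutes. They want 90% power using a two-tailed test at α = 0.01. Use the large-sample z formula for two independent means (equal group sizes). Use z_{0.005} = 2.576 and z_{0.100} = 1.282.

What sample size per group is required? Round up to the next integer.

n = 44 per group

n = (z_{α/2} + z_β)² · (σ₁² + σ₂²) / δ²
  = (2.576 + 1.282)² · (2·8² = 128) / 6.6²
  = 14.8842 · 128 / 43.56
  = 43.74
Round up → n = 44 per group.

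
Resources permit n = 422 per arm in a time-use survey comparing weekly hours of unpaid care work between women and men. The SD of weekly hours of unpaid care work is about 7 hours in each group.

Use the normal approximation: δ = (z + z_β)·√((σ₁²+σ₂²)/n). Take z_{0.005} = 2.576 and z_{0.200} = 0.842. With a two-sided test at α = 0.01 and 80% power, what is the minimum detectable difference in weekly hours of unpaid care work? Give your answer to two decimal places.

δ = (z_{α/2} + z_β) · √((σ₁²+σ₂²)/n)
  = (2.576 + 0.842) · √(98/422)
  = 3.418 · √0.23223
  = 3.418 · 0.4819
  = 1.6471

Minimum detectable difference ≈ 1.65 hours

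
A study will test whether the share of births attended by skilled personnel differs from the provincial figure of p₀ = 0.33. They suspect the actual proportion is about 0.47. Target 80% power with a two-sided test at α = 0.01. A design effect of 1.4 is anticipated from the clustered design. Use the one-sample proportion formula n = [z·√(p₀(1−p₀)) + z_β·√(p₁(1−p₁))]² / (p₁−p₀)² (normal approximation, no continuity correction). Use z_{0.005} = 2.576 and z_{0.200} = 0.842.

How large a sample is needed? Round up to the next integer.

n = 191

n = [z_{α/2}·√(p₀q₀) + z_β·√(p₁q₁)]² / (p₁ − p₀)²
  = [2.576·√(0.33·0.67) + 0.842·√(0.47·0.53)]² / (0.14)²
  = [2.576·0.4702 + 0.842·0.4991]² / 0.0196
  = [1.6315]² / 0.0196
  = 135.81
Design effect: 1.4 × 135.81 = 190.13.
Round up → n = 191.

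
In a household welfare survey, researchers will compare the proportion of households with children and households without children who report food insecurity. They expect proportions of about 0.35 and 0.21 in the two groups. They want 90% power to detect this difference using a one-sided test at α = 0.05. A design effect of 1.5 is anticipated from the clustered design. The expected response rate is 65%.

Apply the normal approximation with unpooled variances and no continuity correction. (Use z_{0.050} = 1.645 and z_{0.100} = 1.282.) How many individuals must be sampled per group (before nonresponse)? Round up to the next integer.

n = (z_α + z_β)² · [p₁(1−p₁) + p₂(1−p₂)] / (p₁ − p₂)²
  = (1.645 + 1.282)² · (0.35·0.65 + 0.21·0.79) / (0.14)²
  = (2.927)² · (0.2275 + 0.1659) / 0.0196
  = 8.5673 · 0.3934 / 0.0196
  = 171.96
Design effect: 1.5 × 171.96 = 257.94.
Adjust for 65% response: 257.94 / 0.65 = 396.83.
Round up → n = 397 per group.

n = 397 per group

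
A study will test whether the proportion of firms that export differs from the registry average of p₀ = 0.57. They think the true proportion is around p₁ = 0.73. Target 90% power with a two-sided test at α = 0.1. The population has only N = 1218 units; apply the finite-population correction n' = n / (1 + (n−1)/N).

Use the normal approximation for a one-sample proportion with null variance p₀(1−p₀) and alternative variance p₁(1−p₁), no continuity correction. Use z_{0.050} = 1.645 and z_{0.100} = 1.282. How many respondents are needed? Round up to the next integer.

n = 71

n = [z_{α/2}·√(p₀q₀) + z_β·√(p₁q₁)]² / (p₁ − p₀)²
  = [1.645·√(0.57·0.43) + 1.282·√(0.73·0.27)]² / (0.16)²
  = [1.645·0.4951 + 1.282·0.4440]² / 0.0256
  = [1.3836]² / 0.0256
  = 74.77
Finite-population correction (N = 1218): 74.77 / (1 + (74.77 − 1)/1218) = 70.50.
Round up → n = 71.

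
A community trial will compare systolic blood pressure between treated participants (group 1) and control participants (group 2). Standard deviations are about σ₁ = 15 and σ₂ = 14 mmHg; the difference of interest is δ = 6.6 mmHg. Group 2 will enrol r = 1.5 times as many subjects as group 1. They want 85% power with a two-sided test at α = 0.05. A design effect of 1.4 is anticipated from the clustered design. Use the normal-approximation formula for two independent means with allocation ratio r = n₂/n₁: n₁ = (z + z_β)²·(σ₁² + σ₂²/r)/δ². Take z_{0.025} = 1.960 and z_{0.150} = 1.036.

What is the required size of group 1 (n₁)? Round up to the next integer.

n₁ = 103

n₁ = (z_{α/2} + z_β)² · (σ₁² + σ₂²/r) / δ²
   = (1.960 + 1.036)² · (15² + 14²/1.5) / 6.6²
   = 8.9760 · (225 + 130.6667) / 43.56
   = 8.9760 · 355.6667 / 43.56
   = 73.29
Design effect: 1.4 × 73.29 = 102.60.
Round up → n₁ = 103; n₂ = r·n₁ = 1.5 × 103 = 155.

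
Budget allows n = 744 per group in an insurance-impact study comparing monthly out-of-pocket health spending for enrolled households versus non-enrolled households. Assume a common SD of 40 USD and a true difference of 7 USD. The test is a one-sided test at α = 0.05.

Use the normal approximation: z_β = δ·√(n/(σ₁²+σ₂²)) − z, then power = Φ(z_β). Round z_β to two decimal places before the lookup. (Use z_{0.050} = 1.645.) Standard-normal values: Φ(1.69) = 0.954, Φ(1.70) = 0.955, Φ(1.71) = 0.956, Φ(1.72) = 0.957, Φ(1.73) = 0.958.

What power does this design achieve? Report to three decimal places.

z_β = δ·√(n/(σ₁²+σ₂²)) − z_α
    = 7 · √(744/3200) − 1.645
    = 7 · 0.48218 − 1.645
    = 3.3753 − 1.645 = 1.7303 → 1.73
Power = Φ(1.73) = 0.958.

Power ≈ 0.958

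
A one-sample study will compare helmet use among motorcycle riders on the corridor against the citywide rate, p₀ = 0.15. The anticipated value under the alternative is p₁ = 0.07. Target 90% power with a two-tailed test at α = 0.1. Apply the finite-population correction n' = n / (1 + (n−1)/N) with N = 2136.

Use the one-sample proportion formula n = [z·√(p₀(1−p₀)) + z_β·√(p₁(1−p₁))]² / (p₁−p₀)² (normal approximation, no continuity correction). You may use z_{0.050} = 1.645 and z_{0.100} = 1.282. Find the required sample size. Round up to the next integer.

n = 124

n = [z_{α/2}·√(p₀q₀) + z_β·√(p₁q₁)]² / (p₁ − p₀)²
  = [1.645·√(0.15·0.85) + 1.282·√(0.07·0.93)]² / (-0.08)²
  = [1.645·0.3571 + 1.282·0.2551]² / 0.0064
  = [0.9145]² / 0.0064
  = 130.67
Finite-population correction (N = 2136): 130.67 / (1 + (130.67 − 1)/2136) = 123.19.
Round up → n = 124.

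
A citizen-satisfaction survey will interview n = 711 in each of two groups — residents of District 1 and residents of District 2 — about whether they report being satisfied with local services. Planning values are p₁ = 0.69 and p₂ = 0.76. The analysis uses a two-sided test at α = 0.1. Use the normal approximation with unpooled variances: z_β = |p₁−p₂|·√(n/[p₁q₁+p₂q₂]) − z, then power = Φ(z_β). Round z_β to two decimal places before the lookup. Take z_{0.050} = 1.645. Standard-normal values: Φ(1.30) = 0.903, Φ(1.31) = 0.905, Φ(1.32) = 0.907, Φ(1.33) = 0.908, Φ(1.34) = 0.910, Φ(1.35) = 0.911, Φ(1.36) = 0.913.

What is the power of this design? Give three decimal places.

Power ≈ 0.907

z_β = |p₁−p₂|·√(n/[p₁q₁+p₂q₂]) − z_{α/2}
    = 0.07 · √(711/0.3963) − 1.645
    = 0.07 · 42.3568 − 1.645
    = 2.9650 − 1.645 = 1.3200 → 1.32
Power = Φ(1.32) = 0.907.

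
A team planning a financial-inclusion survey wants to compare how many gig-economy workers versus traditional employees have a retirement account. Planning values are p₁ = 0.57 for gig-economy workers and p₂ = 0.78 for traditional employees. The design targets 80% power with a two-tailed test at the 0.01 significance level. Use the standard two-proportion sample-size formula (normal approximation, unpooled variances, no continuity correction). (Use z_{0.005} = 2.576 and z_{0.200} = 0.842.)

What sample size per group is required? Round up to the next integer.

n = (z_{α/2} + z_β)² · [p₁(1−p₁) + p₂(1−p₂)] / (p₁ − p₂)²
  = (2.576 + 0.842)² · (0.57·0.43 + 0.78·0.22) / (-0.21)²
  = (3.418)² · (0.2451 + 0.1716) / 0.0441
  = 11.6827 · 0.4167 / 0.0441
  = 110.39
Round up → n = 111 per group.

n = 111 per group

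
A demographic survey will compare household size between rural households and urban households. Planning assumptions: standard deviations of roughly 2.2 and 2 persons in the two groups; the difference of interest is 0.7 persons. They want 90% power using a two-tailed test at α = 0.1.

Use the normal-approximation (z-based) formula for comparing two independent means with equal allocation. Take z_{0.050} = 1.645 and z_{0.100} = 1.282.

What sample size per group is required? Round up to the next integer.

n = (z_{α/2} + z_β)² · (σ₁² + σ₂²) / δ²
  = (1.645 + 1.282)² · (2.2² + 2² = 8.84) / 0.7²
  = 8.5673 · 8.84 / 0.49
  = 154.56
Round up → n = 155 per group.

n = 155 per group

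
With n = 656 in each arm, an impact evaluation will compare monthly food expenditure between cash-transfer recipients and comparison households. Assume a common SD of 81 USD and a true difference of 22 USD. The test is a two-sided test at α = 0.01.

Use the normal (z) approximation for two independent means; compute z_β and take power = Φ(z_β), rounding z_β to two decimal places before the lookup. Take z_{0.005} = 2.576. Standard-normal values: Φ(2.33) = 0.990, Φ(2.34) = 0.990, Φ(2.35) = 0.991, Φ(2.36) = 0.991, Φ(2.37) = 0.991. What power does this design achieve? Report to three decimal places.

Power ≈ 0.990

z_β = δ·√(n/(σ₁²+σ₂²)) − z_{α/2}
    = 22 · √(656/13122) − 2.576
    = 22 · 0.22359 − 2.576
    = 4.9190 − 2.576 = 2.3430 → 2.34
Power = Φ(2.34) = 0.990.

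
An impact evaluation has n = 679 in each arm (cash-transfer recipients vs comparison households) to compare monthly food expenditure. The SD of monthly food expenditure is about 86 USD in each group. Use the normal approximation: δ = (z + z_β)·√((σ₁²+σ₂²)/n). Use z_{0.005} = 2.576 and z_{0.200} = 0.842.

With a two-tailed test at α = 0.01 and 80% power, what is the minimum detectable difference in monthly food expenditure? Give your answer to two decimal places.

δ = (z_{α/2} + z_β) · √((σ₁²+σ₂²)/n)
  = (2.576 + 0.842) · √(14792/679)
  = 3.418 · √21.785
  = 3.418 · 4.6674
  = 15.9533

Minimum detectable difference ≈ 15.95 USD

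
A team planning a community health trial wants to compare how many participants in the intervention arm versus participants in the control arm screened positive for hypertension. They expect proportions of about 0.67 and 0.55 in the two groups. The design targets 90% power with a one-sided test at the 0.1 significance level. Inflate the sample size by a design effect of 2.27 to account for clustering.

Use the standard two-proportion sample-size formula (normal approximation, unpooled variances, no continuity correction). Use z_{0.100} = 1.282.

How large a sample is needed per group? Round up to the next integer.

n = 486 per group

n = (z_α + z_β)² · [p₁(1−p₁) + p₂(1−p₂)] / (p₁ − p₂)²
  = (1.282 + 1.282)² · (0.67·0.33 + 0.55·0.45) / (0.12)²
  = (2.564)² · (0.2211 + 0.2475) / 0.0144
  = 6.5741 · 0.4686 / 0.0144
  = 213.93
Design effect: 2.27 × 213.93 = 485.63.
Round up → n = 486 per group.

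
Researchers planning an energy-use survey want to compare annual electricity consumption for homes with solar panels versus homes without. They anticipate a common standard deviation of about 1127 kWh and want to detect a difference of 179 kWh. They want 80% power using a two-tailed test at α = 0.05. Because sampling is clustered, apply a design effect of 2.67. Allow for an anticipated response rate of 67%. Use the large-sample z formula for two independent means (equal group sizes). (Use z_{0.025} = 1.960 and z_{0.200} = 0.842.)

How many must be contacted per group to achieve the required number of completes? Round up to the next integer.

n = (z_{α/2} + z_β)² · (σ₁² + σ₂²) / δ²
  = (1.960 + 0.842)² · (2·1127² = 2540258) / 179²
  = 7.8512 · 2540258 / 32041
  = 622.46
Design effect: 2.67 × 622.46 = 1661.96.
Adjust for 67% response: 1661.96 / 0.67 = 2480.53.
Round up → n = 2481 per group.

n = 2481 per group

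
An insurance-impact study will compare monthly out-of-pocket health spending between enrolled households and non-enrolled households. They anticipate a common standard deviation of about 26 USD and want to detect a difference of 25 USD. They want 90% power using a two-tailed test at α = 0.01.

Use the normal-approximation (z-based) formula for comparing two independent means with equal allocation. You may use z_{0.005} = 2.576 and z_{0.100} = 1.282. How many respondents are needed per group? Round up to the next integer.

n = (z_{α/2} + z_β)² · (σ₁² + σ₂²) / δ²
  = (2.576 + 1.282)² · (2·26² = 1352) / 25²
  = 14.8842 · 1352 / 625
  = 32.20
Round up → n = 33 per group.

n = 33 per group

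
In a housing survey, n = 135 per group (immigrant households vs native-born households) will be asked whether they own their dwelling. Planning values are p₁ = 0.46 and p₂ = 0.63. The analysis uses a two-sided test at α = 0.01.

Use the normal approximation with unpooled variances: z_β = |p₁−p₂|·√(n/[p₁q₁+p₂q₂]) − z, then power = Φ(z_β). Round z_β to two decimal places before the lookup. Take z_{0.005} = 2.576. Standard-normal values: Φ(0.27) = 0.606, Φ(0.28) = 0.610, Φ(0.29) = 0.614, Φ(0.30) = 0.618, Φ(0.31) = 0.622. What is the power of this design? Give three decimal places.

Power ≈ 0.606

z_β = |p₁−p₂|·√(n/[p₁q₁+p₂q₂]) − z_{α/2}
    = 0.17 · √(135/0.4815) − 2.576
    = 0.17 · 16.7444 − 2.576
    = 2.8465 − 2.576 = 0.2705 → 0.27
Power = Φ(0.27) = 0.606.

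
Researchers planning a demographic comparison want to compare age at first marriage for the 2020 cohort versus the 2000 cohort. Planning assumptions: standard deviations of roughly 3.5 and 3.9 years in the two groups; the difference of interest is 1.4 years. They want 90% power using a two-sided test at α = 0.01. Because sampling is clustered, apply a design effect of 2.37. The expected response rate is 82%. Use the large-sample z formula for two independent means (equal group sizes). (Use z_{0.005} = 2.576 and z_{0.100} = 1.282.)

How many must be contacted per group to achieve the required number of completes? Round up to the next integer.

n = (z_{α/2} + z_β)² · (σ₁² + σ₂²) / δ²
  = (2.576 + 1.282)² · (3.5² + 3.9² = 27.46) / 1.4²
  = 14.8842 · 27.46 / 1.96
  = 208.53
Design effect: 2.37 × 208.53 = 494.22.
Adjust for 82% response: 494.22 / 0.82 = 602.70.
Round up → n = 603 per group.

n = 603 per group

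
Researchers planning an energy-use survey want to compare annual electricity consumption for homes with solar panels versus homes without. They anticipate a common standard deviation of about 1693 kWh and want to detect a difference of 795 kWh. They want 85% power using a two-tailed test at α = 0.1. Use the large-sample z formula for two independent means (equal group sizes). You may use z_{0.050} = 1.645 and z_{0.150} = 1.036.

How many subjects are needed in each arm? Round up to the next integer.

n = 66 per group

n = (z_{α/2} + z_β)² · (σ₁² + σ₂²) / δ²
  = (1.645 + 1.036)² · (2·1693² = 5732498) / 795²
  = 7.1878 · 5732498 / 632025
  = 65.19
Round up → n = 66 per group.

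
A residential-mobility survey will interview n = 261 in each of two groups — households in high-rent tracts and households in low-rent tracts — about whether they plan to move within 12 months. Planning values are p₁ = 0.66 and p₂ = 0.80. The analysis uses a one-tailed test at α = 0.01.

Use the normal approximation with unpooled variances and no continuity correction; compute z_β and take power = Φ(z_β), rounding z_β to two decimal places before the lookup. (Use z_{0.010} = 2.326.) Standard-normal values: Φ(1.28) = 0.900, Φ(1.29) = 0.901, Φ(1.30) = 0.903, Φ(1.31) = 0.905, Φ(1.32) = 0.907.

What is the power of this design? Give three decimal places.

Power ≈ 0.907

z_β = |p₁−p₂|·√(n/[p₁q₁+p₂q₂]) − z_α
    = 0.14 · √(261/0.3844) − 2.326
    = 0.14 · 26.0572 − 2.326
    = 3.6480 − 2.326 = 1.3220 → 1.32
Power = Φ(1.32) = 0.907.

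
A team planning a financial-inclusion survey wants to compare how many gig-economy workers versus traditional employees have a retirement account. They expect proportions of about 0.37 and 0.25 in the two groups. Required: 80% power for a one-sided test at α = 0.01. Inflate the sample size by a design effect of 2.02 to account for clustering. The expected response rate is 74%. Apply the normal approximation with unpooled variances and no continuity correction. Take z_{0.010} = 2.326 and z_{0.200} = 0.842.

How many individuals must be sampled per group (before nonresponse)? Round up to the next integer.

n = (z_α + z_β)² · [p₁(1−p₁) + p₂(1−p₂)] / (p₁ − p₂)²
  = (2.326 + 0.842)² · (0.37·0.63 + 0.25·0.75) / (0.12)²
  = (3.168)² · (0.2331 + 0.1875) / 0.0144
  = 10.0362 · 0.4206 / 0.0144
  = 293.14
Design effect: 2.02 × 293.14 = 592.15.
Adjust for 74% response: 592.15 / 0.74 = 800.20.
Round up → n = 801 per group.

n = 801 per group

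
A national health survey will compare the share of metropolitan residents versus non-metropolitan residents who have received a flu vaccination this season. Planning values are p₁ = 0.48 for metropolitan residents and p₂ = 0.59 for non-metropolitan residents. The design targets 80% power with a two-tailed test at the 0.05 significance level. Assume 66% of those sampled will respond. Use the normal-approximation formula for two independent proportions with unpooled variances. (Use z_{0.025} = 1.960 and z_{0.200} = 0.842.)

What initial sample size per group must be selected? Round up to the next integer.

n = (z_{α/2} + z_β)² · [p₁(1−p₁) + p₂(1−p₂)] / (p₁ − p₂)²
  = (1.960 + 0.842)² · (0.48·0.52 + 0.59·0.41) / (-0.11)²
  = (2.802)² · (0.2496 + 0.2419) / 0.0121
  = 7.8512 · 0.4915 / 0.0121
  = 318.91
Adjust for 66% response: 318.91 / 0.66 = 483.20.
Round up → n = 484 per group.

n = 484 per group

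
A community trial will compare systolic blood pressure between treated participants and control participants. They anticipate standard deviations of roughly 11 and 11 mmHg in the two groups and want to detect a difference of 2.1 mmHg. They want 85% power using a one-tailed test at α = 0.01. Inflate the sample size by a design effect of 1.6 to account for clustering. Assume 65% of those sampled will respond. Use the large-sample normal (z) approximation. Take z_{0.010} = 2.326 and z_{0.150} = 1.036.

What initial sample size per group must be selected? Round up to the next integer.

n = (z_α + z_β)² · (σ₁² + σ₂²) / δ²
  = (2.326 + 1.036)² · (11² + 11² = 242) / 2.1²
  = 11.3030 · 242 / 4.41
  = 620.26
Design effect: 1.6 × 620.26 = 992.41.
Adjust for 65% response: 992.41 / 0.65 = 1526.79.
Round up → n = 1527 per group.

n = 1527 per group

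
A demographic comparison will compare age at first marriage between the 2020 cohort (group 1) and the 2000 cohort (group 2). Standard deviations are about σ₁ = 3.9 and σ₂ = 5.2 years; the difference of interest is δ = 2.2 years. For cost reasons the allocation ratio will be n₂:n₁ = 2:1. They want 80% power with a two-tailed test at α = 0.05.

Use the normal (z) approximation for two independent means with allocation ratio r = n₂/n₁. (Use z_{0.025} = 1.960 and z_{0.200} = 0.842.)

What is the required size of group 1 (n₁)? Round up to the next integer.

n₁ = 47

n₁ = (z_{α/2} + z_β)² · (σ₁² + σ₂²/r) / δ²
   = (1.960 + 0.842)² · (3.9² + 5.2²/2) / 2.2²
   = 7.8512 · (15.21 + 13.52) / 4.84
   = 7.8512 · 28.73 / 4.84
   = 46.60
Round up → n₁ = 47; n₂ = r·n₁ = 2 × 47 = 94.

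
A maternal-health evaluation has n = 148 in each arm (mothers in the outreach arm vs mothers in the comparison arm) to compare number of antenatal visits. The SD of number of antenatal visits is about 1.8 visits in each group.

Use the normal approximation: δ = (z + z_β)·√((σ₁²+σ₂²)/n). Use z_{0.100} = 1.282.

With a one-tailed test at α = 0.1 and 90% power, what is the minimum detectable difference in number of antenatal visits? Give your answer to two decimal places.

Minimum detectable difference ≈ 0.54 visits

δ = (z_α + z_β) · √((σ₁²+σ₂²)/n)
  = (1.282 + 1.282) · √(6.48/148)
  = 2.564 · √0.04378
  = 2.564 · 0.2092
  = 0.5365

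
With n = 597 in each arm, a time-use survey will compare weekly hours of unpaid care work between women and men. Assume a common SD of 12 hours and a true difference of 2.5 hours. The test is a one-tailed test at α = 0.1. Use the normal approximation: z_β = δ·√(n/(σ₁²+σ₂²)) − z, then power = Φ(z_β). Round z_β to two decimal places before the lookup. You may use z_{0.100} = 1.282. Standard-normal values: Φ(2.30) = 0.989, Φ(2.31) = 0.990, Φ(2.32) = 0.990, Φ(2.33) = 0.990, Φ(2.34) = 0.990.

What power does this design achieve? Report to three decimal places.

z_β = δ·√(n/(σ₁²+σ₂²)) − z_α
    = 2.5 · √(597/288) − 1.282
    = 2.5 · 1.43976 − 1.282
    = 3.5994 − 1.282 = 2.3174 → 2.32
Power = Φ(2.32) = 0.990.

Power ≈ 0.990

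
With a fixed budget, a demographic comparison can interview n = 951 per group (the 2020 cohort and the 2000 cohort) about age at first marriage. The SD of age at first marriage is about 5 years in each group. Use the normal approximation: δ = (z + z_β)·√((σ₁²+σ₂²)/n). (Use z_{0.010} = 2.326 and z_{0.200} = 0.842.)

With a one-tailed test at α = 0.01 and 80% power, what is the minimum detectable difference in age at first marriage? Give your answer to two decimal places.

Minimum detectable difference ≈ 0.73 years

δ = (z_α + z_β) · √((σ₁²+σ₂²)/n)
  = (2.326 + 0.842) · √(50/951)
  = 3.168 · √0.05258
  = 3.168 · 0.2293
  = 0.7264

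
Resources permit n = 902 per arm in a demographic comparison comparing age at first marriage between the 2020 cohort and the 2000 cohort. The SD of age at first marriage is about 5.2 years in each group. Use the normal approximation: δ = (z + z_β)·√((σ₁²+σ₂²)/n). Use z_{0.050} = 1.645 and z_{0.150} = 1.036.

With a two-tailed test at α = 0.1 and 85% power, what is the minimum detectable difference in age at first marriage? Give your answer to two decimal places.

Minimum detectable difference ≈ 0.66 years

δ = (z_{α/2} + z_β) · √((σ₁²+σ₂²)/n)
  = (1.645 + 1.036) · √(54.08/902)
  = 2.681 · √0.05996
  = 2.681 · 0.2449
  = 0.6565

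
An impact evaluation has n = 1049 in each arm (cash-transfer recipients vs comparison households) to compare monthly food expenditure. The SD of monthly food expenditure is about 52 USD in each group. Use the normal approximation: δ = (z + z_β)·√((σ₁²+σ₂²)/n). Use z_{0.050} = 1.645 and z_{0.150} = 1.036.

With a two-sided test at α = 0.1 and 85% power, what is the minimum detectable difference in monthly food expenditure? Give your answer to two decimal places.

Minimum detectable difference ≈ 6.09 USD

δ = (z_{α/2} + z_β) · √((σ₁²+σ₂²)/n)
  = (1.645 + 1.036) · √(5408/1049)
  = 2.681 · √5.1554
  = 2.681 · 2.2705
  = 6.0873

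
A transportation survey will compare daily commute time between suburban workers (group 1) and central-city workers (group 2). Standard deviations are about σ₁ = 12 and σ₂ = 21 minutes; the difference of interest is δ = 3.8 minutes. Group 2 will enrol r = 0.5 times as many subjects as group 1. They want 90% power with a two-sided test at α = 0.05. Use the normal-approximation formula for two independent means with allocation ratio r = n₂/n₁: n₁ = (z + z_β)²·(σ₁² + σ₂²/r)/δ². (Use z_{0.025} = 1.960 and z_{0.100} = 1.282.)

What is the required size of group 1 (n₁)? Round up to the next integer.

n₁ = (z_{α/2} + z_β)² · (σ₁² + σ₂²/r) / δ²
   = (1.960 + 1.282)² · (12² + 21²/0.5) / 3.8²
   = 10.5106 · (144 + 882) / 14.44
   = 10.5106 · 1026 / 14.44
   = 746.80
Round up → n₁ = 747; n₂ = r·n₁ = 0.5 × 747 = 374.

n₁ = 747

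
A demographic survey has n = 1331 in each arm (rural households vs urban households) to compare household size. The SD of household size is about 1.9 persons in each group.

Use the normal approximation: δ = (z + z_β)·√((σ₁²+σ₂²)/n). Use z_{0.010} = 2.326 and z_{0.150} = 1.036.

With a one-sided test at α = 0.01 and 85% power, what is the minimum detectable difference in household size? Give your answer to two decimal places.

Minimum detectable difference ≈ 0.25 persons

δ = (z_α + z_β) · √((σ₁²+σ₂²)/n)
  = (2.326 + 1.036) · √(7.22/1331)
  = 3.362 · √0.00542
  = 3.362 · 0.0737
  = 0.2476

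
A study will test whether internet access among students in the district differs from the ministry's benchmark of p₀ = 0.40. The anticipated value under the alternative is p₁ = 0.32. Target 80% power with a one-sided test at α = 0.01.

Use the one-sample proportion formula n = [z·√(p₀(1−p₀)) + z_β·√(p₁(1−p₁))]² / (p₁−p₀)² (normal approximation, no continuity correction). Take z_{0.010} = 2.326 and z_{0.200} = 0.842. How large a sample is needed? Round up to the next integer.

n = 367

n = [z_α·√(p₀q₀) + z_β·√(p₁q₁)]² / (p₁ − p₀)²
  = [2.326·√(0.40·0.60) + 0.842·√(0.32·0.68)]² / (-0.08)²
  = [2.326·0.4899 + 0.842·0.4665]² / 0.0064
  = [1.5323]² / 0.0064
  = 366.85
Round up → n = 367.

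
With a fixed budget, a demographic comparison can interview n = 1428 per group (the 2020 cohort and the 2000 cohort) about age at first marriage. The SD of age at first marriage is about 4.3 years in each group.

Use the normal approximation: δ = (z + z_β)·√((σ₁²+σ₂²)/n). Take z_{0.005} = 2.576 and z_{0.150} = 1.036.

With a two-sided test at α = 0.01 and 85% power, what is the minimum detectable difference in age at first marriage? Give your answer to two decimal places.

Minimum detectable difference ≈ 0.58 years

δ = (z_{α/2} + z_β) · √((σ₁²+σ₂²)/n)
  = (2.576 + 1.036) · √(36.98/1428)
  = 3.612 · √0.0259
  = 3.612 · 0.1609
  = 0.5813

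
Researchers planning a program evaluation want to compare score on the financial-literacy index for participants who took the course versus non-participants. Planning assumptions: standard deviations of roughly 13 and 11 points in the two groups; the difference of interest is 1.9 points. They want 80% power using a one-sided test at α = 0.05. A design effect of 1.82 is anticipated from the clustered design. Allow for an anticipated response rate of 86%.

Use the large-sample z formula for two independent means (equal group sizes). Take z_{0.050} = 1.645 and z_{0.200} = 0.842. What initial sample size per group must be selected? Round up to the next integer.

n = 1052 per group

n = (z_α + z_β)² · (σ₁² + σ₂²) / δ²
  = (1.645 + 0.842)² · (13² + 11² = 290) / 1.9²
  = 6.1852 · 290 / 3.61
  = 496.87
Design effect: 1.82 × 496.87 = 904.30.
Adjust for 86% response: 904.30 / 0.86 = 1051.51.
Round up → n = 1052 per group.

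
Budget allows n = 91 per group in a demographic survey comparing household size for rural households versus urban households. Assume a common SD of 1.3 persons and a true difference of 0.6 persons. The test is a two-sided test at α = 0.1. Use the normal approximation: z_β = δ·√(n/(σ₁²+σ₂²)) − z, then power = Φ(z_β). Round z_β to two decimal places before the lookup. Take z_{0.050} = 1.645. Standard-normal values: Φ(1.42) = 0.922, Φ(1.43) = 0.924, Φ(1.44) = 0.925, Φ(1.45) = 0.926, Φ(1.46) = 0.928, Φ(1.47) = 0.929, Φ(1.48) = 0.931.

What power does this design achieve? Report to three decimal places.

z_β = δ·√(n/(σ₁²+σ₂²)) − z_{α/2}
    = 0.6 · √(91/3.38) − 1.645
    = 0.6 · 5.18875 − 1.645
    = 3.1132 − 1.645 = 1.4682 → 1.47
Power = Φ(1.47) = 0.929.

Power ≈ 0.929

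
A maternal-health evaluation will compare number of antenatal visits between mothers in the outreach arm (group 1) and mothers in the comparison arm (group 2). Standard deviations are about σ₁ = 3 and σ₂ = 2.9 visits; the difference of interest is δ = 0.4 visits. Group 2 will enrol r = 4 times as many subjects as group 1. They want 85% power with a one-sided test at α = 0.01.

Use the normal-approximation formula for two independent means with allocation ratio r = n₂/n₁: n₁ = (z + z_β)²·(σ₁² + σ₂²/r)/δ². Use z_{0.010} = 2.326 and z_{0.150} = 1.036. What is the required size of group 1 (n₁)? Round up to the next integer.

n₁ = (z_α + z_β)² · (σ₁² + σ₂²/r) / δ²
   = (2.326 + 1.036)² · (3² + 2.9²/4) / 0.4²
   = 11.3030 · (9 + 2.1025) / 0.16
   = 11.3030 · 11.1025 / 0.16
   = 784.33
Round up → n₁ = 785; n₂ = r·n₁ = 4 × 785 = 3140.

n₁ = 785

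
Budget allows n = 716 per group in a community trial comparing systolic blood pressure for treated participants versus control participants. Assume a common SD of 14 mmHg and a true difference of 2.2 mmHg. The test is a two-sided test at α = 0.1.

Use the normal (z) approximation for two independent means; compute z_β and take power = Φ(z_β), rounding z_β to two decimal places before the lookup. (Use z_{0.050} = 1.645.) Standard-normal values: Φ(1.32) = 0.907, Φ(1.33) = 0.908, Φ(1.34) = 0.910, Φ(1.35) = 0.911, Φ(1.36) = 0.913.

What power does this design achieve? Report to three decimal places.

z_β = δ·√(n/(σ₁²+σ₂²)) − z_{α/2}
    = 2.2 · √(716/392) − 1.645
    = 2.2 · 1.35149 − 1.645
    = 2.9733 − 1.645 = 1.3283 → 1.33
Power = Φ(1.33) = 0.908.

Power ≈ 0.908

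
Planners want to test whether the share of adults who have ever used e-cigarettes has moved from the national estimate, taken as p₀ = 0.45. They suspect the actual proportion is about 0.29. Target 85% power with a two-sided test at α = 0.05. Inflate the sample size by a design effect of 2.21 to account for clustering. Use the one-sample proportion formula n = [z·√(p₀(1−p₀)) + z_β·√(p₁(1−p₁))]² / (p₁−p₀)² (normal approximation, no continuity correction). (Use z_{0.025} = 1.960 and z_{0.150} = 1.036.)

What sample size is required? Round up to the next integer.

n = 181

n = [z_{α/2}·√(p₀q₀) + z_β·√(p₁q₁)]² / (p₁ − p₀)²
  = [1.960·√(0.45·0.55) + 1.036·√(0.29·0.71)]² / (-0.16)²
  = [1.960·0.4975 + 1.036·0.4538]² / 0.0256
  = [1.4452]² / 0.0256
  = 81.58
Design effect: 2.21 × 81.58 = 180.30.
Round up → n = 181.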